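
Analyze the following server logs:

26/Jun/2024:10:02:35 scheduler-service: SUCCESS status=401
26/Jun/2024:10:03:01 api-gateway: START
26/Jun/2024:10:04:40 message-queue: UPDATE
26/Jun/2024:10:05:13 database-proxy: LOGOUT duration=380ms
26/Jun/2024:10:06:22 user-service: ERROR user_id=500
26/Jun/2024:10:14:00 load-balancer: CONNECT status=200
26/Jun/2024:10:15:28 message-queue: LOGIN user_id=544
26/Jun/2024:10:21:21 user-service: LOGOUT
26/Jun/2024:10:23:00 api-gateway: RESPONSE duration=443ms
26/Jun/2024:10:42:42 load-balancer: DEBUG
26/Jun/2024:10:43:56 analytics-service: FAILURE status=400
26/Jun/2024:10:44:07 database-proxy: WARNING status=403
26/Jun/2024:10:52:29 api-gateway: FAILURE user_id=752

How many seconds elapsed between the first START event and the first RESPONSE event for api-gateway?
1199

To find the time between events:

1. Locate the first START event for api-gateway: 26/Jun/2024:10:03:01
2. Locate the first RESPONSE event for api-gateway: 26/Jun/2024:10:23:00
3. Calculate the difference: 26/Jun/2024:10:23:00 - 26/Jun/2024:10:03:01 = 1199 seconds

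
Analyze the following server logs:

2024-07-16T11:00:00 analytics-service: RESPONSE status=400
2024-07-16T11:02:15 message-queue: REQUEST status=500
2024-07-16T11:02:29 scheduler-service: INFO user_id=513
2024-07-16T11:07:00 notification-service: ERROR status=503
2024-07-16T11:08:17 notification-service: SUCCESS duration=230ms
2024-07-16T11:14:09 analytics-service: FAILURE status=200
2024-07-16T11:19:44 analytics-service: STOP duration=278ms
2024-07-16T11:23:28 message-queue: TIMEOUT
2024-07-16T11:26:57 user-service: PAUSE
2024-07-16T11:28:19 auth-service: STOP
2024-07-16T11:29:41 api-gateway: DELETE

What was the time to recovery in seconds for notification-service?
77

To calculate recovery time:

1. Find ERROR event for notification-service: 2024-07-16T11:07:00
2. Find next SUCCESS event for notification-service: 2024-07-16T11:08:17
3. Recovery time: 2024-07-16T11:08:17 - 2024-07-16T11:07:00 = 77 seconds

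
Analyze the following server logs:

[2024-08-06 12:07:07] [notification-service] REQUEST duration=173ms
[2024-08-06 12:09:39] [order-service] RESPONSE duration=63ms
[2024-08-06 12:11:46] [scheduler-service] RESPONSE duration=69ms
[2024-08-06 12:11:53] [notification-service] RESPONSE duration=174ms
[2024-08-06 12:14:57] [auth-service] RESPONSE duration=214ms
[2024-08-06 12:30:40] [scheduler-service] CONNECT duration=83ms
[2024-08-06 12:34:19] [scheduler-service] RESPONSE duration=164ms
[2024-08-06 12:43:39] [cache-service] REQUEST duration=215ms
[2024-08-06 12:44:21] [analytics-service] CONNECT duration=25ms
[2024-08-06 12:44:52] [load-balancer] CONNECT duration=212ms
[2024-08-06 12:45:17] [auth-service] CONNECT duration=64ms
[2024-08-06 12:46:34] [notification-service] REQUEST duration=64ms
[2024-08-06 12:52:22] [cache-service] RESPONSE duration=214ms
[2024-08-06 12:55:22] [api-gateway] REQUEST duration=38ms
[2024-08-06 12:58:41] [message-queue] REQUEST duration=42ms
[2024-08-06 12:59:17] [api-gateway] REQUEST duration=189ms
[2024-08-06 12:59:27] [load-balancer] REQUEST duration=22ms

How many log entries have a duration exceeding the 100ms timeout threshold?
8

To count timeouts:

1. Threshold: 100ms
2. Extract duration from each log entry
3. Count entries where duration > 100
4. Timeout count: 8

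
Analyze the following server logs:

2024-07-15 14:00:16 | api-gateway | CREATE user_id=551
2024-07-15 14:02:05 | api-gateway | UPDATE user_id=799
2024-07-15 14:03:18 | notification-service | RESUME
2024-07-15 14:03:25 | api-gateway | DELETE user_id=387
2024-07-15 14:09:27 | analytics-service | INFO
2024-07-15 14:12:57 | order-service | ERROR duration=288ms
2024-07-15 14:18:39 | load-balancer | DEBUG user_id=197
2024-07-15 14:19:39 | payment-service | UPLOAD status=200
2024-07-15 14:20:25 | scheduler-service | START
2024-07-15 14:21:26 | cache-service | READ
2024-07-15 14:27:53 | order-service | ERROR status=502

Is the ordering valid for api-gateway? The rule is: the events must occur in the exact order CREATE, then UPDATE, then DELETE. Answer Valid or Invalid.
Valid

To validate ordering:

1. Required order: CREATE → UPDATE → DELETE
2. Rule: the events must occur in the exact order CREATE, then UPDATE, then DELETE
3. Check actual order of events for api-gateway
4. Result: Valid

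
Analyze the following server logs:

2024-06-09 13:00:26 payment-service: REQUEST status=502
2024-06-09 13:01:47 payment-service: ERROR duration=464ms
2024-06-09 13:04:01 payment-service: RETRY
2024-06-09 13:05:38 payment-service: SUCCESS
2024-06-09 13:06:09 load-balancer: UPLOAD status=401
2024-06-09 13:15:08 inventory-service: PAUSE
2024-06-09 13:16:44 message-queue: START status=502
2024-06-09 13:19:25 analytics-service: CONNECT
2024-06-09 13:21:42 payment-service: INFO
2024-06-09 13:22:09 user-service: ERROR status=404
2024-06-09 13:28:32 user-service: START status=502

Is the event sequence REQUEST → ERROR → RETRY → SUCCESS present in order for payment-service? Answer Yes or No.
Yes

To verify sequence order:

1. Find all events in sequence REQUEST → ERROR → RETRY → SUCCESS for payment-service
2. Extract their timestamps
3. Check if timestamps are in ascending order
4. Result: Yes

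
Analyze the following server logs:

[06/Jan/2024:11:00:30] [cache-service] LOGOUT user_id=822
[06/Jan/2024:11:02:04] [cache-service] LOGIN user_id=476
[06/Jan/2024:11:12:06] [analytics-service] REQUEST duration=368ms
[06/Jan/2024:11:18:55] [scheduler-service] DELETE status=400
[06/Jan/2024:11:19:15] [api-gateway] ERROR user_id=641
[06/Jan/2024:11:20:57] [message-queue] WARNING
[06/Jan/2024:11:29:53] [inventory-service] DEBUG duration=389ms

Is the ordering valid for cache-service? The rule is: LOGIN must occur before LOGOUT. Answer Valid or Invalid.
Invalid

To validate ordering:

1. Required order: LOGIN → LOGOUT
2. Rule: LOGIN must occur before LOGOUT
3. Check actual order of events for cache-service
4. Result: Invalid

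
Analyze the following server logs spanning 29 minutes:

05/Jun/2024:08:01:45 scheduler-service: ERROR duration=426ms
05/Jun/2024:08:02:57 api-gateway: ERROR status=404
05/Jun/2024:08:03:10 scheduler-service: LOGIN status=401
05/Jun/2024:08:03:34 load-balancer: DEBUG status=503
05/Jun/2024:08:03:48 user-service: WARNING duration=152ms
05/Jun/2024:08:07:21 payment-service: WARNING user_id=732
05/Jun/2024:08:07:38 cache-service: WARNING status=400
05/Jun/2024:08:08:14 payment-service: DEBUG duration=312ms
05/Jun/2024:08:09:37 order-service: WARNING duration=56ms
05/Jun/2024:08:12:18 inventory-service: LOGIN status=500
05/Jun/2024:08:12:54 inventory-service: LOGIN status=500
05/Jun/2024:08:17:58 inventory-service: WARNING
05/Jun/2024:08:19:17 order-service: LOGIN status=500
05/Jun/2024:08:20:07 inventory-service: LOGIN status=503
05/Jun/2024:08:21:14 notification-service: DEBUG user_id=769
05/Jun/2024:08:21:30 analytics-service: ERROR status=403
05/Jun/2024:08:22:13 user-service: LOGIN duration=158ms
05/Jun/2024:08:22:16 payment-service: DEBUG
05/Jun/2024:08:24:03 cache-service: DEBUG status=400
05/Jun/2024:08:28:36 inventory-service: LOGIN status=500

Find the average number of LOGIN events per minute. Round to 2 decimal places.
0.24

To calculate the rate:

1. Count total LOGIN events: 7
2. Total time period: 29 minutes
3. Rate = 7 / 29 = 0.24 events per minute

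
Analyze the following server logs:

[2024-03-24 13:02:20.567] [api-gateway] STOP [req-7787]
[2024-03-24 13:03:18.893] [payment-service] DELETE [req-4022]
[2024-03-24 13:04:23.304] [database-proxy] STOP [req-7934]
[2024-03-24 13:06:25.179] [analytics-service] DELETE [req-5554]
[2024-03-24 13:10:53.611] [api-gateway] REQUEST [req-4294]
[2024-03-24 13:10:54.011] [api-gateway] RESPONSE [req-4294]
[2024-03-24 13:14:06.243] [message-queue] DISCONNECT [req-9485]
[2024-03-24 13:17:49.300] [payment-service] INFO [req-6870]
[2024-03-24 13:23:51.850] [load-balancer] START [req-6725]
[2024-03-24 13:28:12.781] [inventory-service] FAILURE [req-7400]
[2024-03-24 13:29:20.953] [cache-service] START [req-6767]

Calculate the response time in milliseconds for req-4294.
400

To calculate latency:

1. Find REQUEST with id req-4294: 2024-03-24 13:10:53.611
2. Find RESPONSE with id req-4294: 2024-03-24 13:10:54.011
3. Latency: 2024-03-24 13:10:54.011 - 2024-03-24 13:10:53.611 = 400ms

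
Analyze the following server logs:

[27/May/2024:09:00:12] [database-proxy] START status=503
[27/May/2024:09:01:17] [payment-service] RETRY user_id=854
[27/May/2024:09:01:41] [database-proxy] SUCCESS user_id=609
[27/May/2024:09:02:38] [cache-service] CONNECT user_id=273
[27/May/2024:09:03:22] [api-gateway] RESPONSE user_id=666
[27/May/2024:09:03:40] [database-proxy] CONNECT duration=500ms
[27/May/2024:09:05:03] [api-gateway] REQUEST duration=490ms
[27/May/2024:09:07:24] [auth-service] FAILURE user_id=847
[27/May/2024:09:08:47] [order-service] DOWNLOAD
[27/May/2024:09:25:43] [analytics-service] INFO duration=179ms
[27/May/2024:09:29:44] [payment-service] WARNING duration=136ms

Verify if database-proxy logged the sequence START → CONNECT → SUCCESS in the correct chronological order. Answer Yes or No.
No

To verify sequence order:

1. Find all events in sequence START → CONNECT → SUCCESS for database-proxy
2. Extract their timestamps
3. Check if timestamps are in ascending order
4. Result: No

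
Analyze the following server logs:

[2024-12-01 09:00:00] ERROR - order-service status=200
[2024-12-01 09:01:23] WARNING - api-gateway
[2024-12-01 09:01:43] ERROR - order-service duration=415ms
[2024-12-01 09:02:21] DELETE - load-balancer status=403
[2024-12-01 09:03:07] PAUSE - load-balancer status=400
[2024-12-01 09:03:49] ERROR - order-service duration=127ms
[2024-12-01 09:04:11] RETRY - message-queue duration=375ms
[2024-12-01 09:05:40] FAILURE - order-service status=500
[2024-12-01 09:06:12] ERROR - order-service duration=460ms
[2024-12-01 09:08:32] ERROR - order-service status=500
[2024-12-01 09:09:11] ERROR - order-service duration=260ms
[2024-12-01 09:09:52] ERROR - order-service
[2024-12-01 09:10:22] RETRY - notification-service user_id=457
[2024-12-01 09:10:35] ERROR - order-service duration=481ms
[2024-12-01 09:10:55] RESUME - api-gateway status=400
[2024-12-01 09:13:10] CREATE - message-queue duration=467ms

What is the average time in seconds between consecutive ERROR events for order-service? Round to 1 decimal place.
90.7

To calculate average interval:

1. Find all ERROR events for order-service in order
2. Calculate time gaps between consecutive events
3. Compute mean of gaps: 635 / 7 = 90.7 seconds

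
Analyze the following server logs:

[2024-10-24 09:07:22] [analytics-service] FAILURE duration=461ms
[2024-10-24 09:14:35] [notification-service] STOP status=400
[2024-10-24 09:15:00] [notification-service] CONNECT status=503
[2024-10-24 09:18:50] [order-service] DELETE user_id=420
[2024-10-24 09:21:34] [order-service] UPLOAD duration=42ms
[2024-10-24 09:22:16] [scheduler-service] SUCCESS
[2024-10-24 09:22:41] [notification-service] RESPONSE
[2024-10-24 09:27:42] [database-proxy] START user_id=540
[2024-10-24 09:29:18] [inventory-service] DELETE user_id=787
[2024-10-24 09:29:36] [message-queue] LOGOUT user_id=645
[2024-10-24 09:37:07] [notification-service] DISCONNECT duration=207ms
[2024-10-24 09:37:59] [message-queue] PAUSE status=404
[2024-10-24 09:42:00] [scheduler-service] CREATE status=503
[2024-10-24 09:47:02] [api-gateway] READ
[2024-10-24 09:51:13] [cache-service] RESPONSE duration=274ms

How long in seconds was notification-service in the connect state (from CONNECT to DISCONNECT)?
1327

To calculate state duration:

1. Find CONNECT event for notification-service: 2024-10-24 09:15:00
2. Find DISCONNECT event for notification-service: 2024-10-24 09:37:07
3. Calculate duration: 2024-10-24 09:37:07 - 2024-10-24 09:15:00 = 1327 seconds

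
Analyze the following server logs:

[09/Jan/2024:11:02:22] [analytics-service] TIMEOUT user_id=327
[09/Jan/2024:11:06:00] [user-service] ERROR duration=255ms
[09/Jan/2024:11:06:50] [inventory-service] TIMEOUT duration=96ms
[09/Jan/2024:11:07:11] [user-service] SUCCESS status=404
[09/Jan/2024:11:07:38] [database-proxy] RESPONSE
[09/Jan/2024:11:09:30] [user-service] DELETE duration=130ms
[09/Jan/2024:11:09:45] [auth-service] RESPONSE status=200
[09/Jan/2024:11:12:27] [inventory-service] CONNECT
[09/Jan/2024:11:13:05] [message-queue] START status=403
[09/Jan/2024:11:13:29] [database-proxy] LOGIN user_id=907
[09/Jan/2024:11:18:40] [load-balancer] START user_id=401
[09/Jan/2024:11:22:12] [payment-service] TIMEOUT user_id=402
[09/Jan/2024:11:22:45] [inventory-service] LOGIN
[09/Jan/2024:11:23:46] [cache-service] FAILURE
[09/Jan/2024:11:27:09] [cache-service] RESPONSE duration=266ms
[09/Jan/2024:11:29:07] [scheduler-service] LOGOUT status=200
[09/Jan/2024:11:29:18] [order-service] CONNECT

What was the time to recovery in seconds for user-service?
71

To calculate recovery time:

1. Find ERROR event for user-service: 09/Jan/2024:11:06:00
2. Find next SUCCESS event for user-service: 09/Jan/2024:11:07:11
3. Recovery time: 09/Jan/2024:11:07:11 - 09/Jan/2024:11:06:00 = 71 seconds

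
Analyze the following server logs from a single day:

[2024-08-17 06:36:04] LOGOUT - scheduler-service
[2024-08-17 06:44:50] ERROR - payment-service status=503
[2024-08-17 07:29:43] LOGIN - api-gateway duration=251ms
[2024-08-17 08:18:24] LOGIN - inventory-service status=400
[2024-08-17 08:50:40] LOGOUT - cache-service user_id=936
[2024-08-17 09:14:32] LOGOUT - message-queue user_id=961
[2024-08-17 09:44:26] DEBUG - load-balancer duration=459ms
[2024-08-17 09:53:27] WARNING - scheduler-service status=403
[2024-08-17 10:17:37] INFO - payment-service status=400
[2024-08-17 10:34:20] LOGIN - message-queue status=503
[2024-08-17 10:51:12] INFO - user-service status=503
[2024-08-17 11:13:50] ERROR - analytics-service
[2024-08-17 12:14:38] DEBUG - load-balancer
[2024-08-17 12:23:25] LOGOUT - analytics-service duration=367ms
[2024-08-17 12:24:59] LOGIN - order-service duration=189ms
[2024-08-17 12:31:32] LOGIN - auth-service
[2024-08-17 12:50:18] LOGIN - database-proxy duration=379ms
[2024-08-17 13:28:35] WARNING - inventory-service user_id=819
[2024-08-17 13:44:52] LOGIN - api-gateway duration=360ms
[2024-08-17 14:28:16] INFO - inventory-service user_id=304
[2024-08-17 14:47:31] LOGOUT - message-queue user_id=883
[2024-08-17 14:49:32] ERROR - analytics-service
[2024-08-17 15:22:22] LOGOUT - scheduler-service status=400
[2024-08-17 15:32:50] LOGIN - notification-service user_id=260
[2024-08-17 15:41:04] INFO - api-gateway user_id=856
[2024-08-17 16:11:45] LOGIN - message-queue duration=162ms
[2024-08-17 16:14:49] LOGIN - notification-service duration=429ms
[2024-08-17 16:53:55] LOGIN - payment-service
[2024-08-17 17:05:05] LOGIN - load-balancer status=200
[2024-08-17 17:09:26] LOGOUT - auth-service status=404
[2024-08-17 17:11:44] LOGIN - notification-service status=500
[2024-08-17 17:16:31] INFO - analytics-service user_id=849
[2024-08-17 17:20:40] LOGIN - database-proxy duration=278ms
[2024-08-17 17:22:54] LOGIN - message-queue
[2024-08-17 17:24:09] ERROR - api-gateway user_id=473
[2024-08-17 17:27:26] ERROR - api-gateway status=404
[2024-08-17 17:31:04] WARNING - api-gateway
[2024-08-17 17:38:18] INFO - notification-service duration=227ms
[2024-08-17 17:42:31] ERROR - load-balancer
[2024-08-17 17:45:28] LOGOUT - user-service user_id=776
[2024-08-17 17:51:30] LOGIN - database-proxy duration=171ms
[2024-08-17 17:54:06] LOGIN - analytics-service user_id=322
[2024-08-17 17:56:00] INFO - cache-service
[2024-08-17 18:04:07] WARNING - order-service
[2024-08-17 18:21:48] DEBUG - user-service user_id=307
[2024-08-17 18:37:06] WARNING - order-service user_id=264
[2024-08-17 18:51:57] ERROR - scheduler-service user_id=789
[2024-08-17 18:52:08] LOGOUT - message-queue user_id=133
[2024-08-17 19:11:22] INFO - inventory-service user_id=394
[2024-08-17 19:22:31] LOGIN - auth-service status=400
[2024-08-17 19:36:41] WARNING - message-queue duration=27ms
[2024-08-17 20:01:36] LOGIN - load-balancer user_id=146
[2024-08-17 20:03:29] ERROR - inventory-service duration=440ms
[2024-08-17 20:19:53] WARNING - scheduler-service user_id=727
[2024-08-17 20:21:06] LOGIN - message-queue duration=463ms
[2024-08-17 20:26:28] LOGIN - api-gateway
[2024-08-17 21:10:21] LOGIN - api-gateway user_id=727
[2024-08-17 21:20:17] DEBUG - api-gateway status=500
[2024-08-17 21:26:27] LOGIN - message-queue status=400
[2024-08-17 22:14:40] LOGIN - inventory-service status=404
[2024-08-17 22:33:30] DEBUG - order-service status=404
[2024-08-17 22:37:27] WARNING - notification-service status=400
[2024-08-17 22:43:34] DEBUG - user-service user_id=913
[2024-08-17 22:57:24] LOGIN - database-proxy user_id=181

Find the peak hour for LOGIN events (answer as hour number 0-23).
17

To find the peak hour:

1. Group all LOGIN events by hour
2. Count events in each hour
3. Find hour with maximum count
4. Peak hour: 17 (with 6 events)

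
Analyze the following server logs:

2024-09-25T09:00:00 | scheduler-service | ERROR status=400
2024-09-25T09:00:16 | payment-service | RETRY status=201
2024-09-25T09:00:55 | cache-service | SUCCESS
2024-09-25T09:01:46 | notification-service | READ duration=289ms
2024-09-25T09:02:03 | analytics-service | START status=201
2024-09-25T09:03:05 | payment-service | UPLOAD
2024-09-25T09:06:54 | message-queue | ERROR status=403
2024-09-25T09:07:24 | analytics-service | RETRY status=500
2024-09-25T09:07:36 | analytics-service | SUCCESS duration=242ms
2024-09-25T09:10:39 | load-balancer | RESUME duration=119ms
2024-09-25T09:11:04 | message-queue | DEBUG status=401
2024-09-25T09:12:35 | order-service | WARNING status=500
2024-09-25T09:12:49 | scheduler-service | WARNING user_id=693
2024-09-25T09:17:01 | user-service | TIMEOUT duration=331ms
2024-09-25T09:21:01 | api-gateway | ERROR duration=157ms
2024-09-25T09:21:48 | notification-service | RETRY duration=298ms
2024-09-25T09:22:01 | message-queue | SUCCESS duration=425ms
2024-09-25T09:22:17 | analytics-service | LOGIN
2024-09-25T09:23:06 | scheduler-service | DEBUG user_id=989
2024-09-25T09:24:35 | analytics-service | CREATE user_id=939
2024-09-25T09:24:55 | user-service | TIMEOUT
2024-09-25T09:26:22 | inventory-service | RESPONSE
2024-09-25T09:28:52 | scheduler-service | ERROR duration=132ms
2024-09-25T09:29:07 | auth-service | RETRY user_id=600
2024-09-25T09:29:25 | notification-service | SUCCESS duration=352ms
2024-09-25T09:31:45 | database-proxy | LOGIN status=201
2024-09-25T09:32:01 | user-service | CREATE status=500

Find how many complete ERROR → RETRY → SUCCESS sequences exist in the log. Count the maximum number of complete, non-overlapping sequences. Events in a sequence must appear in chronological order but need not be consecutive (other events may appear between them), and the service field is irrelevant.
4

To count sequences:

1. Look for pattern: ERROR → RETRY → SUCCESS
2. Greedily scan the log in chronological order, matching each sequence element in turn (ignoring service)
3. Each time the full pattern completes, increment the count and restart matching from the next event
4. Complete non-overlapping sequences found: 4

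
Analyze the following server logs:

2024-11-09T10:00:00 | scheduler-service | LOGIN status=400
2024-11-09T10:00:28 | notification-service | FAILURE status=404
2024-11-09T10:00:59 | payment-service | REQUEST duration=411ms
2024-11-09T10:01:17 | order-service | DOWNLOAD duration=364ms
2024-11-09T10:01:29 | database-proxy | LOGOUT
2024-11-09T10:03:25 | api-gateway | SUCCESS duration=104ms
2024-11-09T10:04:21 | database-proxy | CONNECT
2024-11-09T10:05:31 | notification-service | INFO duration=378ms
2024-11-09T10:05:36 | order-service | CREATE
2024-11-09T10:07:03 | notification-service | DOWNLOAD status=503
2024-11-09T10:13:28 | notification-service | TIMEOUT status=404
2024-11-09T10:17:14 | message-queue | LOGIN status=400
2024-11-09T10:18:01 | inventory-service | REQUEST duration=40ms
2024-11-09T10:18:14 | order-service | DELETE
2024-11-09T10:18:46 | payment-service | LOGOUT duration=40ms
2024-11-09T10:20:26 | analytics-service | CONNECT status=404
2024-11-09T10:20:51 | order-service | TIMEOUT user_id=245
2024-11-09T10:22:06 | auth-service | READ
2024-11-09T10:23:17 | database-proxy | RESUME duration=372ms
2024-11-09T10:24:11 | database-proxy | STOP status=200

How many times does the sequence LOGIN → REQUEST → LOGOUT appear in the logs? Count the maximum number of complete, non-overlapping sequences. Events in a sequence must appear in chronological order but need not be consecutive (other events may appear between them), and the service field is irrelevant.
2

To count sequences:

1. Look for pattern: LOGIN → REQUEST → LOGOUT
2. Greedily scan the log in chronological order, matching each sequence element in turn (ignoring service)
3. Each time the full pattern completes, increment the count and restart matching from the next event
4. Complete non-overlapping sequences found: 2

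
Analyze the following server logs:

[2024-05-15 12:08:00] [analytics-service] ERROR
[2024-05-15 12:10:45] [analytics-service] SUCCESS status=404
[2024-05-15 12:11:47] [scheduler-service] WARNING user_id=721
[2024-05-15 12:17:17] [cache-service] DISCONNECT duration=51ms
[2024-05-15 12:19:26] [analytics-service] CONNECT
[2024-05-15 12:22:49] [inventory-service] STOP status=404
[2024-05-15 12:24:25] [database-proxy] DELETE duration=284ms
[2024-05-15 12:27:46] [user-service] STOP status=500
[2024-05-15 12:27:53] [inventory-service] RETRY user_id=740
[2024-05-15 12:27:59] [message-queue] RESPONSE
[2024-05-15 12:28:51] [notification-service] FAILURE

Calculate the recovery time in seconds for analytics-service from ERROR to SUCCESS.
165

To calculate recovery time:

1. Find ERROR event for analytics-service: 2024-05-15 12:08:00
2. Find next SUCCESS event for analytics-service: 2024-05-15 12:10:45
3. Recovery time: 2024-05-15 12:10:45 - 2024-05-15 12:08:00 = 165 seconds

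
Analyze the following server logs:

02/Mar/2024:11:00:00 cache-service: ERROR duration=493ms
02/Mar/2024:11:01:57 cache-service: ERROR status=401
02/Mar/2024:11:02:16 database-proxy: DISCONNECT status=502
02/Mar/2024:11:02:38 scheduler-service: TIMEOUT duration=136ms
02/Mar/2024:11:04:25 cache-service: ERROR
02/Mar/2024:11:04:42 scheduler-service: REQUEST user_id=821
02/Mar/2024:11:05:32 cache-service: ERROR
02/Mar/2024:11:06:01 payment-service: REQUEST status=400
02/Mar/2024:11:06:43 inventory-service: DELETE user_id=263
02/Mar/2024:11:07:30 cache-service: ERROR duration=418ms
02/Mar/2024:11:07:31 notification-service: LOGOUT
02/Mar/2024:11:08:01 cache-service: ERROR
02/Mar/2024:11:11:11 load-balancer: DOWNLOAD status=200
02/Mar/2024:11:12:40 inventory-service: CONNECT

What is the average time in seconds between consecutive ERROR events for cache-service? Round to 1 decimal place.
96.2

To calculate average interval:

1. Find all ERROR events for cache-service in order
2. Calculate time gaps between consecutive events
3. Compute mean of gaps: 481 / 5 = 96.2 seconds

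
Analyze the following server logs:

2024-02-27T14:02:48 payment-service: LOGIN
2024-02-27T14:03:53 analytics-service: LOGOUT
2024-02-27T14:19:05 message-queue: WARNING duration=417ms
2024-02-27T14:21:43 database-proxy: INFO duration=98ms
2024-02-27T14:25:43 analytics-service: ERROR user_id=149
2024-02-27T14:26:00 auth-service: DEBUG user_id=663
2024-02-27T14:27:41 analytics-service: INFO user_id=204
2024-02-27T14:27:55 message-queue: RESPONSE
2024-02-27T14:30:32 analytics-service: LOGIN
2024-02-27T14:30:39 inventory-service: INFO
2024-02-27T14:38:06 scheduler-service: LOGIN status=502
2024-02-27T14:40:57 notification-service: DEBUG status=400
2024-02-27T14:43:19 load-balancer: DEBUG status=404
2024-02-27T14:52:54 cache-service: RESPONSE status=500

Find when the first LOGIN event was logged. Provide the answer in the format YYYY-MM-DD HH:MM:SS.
2024-02-27 14:02:48

To find the first event:

1. Filter for all LOGIN events
2. Sort by timestamp
3. Select the first one
4. Timestamp: 2024-02-27 14:02:48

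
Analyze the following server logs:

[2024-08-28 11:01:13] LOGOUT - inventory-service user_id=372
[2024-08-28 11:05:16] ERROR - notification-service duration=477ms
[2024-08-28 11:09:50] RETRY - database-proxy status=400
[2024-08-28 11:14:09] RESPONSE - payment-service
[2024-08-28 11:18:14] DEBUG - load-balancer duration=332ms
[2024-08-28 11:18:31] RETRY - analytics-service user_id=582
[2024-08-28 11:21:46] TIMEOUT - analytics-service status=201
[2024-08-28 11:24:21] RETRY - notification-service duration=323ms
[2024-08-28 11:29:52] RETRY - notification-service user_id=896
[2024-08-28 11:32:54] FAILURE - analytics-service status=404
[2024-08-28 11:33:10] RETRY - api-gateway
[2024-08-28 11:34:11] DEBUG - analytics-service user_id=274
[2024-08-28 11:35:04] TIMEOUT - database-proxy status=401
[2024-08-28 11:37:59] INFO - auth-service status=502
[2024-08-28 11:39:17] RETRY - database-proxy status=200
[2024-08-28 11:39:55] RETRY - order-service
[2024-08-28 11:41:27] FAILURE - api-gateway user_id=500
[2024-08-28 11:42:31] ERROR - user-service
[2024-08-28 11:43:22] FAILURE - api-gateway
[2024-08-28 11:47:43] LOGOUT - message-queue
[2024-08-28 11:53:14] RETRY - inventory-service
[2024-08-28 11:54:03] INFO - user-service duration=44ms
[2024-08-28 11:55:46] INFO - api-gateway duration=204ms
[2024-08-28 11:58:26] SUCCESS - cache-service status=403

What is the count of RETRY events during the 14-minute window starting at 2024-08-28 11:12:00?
2

To count events in the time window:

1. Window boundaries: 2024-08-28 11:12:00 to 2024-08-28 11:26:00
2. Filter for RETRY events within this window
3. Count matching events: 2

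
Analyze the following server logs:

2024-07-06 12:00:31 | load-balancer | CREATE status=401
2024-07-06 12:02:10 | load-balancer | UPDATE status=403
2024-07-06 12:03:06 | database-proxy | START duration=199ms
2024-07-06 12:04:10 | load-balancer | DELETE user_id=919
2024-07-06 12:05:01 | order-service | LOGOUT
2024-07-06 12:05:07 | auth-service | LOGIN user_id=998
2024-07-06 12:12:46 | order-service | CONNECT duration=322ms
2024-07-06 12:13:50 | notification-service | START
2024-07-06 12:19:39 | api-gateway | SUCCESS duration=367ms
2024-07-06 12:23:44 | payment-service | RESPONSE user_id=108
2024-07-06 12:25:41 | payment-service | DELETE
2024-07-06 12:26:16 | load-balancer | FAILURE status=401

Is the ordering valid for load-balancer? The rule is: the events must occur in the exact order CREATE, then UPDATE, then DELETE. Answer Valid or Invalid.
Valid

To validate ordering:

1. Required order: CREATE → UPDATE → DELETE
2. Rule: the events must occur in the exact order CREATE, then UPDATE, then DELETE
3. Check actual order of events for load-balancer
4. Result: Valid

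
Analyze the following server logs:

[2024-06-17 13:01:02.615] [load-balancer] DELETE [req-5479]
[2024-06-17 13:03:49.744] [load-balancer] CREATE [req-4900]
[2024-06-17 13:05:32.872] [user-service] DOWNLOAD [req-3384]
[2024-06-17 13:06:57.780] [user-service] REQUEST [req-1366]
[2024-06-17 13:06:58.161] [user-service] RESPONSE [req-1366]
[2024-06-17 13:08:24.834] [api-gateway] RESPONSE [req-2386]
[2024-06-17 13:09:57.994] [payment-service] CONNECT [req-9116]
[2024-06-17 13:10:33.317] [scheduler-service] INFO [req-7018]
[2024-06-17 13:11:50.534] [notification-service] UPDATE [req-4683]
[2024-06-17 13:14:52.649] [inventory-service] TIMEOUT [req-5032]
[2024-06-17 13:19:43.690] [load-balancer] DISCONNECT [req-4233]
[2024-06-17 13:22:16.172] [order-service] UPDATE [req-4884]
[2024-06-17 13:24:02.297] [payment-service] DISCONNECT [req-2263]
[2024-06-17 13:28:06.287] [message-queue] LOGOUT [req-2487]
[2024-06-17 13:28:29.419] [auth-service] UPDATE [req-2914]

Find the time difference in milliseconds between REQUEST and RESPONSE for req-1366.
381

To calculate latency:

1. Find REQUEST with id req-1366: 2024-06-17 13:06:57.780
2. Find RESPONSE with id req-1366: 2024-06-17 13:06:58.161
3. Latency: 2024-06-17 13:06:58.161 - 2024-06-17 13:06:57.780 = 381ms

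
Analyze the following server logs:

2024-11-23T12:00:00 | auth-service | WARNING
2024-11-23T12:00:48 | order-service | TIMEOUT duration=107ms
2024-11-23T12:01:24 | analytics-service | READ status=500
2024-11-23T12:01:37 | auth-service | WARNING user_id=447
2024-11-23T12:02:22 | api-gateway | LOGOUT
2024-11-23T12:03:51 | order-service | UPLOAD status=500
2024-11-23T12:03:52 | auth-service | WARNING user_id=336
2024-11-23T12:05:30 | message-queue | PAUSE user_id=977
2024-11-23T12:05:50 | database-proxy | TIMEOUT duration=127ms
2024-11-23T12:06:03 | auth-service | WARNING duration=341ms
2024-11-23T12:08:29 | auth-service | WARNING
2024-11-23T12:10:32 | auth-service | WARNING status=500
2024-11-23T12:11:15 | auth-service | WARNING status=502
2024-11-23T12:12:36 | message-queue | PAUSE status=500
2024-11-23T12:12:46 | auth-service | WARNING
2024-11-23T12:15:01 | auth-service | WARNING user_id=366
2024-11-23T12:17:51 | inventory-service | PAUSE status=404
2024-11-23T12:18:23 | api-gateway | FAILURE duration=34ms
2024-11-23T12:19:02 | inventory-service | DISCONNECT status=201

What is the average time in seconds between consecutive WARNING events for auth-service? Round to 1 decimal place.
112.6

To calculate average interval:

1. Find all WARNING events for auth-service in order
2. Calculate time gaps between consecutive events
3. Compute mean of gaps: 901 / 8 = 112.6 seconds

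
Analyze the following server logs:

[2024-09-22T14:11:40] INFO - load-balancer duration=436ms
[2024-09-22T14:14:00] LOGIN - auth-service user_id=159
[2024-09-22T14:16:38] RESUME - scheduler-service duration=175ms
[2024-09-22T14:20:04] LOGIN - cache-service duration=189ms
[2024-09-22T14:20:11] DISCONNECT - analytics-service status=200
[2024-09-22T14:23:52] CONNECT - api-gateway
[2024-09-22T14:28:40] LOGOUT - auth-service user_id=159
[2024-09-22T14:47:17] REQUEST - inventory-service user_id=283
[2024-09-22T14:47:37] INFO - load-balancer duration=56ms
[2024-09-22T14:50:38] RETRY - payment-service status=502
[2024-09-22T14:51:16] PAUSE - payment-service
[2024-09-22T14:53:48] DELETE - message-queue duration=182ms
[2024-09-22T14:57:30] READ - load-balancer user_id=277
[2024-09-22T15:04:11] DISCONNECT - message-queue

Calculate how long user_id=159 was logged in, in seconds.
880

To calculate session duration:

1. Find LOGIN event for user_id=159: 2024-09-22T14:14:00
2. Find LOGOUT event for user_id=159: 2024-09-22T14:28:40
3. Session duration: 2024-09-22T14:28:40 - 2024-09-22T14:14:00 = 880 seconds (14 minutes)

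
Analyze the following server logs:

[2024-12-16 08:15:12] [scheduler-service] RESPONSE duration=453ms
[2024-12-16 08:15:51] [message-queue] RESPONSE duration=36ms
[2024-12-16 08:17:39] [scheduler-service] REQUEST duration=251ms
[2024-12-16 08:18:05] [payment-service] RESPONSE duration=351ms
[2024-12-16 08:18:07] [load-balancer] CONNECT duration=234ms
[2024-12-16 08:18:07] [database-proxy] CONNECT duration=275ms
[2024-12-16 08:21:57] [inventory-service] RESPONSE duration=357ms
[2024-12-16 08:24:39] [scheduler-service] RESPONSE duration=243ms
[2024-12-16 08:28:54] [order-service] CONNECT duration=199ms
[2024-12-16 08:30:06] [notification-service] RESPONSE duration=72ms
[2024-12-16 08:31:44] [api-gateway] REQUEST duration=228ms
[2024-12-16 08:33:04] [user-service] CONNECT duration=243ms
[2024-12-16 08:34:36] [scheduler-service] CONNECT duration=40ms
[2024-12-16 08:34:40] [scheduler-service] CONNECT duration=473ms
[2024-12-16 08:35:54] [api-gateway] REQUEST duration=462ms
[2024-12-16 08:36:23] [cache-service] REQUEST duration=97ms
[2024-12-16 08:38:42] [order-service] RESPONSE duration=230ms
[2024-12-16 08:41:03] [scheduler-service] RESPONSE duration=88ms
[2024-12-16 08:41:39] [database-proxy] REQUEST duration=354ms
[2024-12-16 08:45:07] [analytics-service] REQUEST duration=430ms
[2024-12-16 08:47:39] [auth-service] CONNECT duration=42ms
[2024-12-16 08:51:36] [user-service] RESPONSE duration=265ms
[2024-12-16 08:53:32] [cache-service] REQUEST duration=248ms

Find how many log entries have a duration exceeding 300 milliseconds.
7

To count timeouts:

1. Threshold: 300ms
2. Extract duration from each log entry
3. Count entries where duration > 300
4. Timeout count: 7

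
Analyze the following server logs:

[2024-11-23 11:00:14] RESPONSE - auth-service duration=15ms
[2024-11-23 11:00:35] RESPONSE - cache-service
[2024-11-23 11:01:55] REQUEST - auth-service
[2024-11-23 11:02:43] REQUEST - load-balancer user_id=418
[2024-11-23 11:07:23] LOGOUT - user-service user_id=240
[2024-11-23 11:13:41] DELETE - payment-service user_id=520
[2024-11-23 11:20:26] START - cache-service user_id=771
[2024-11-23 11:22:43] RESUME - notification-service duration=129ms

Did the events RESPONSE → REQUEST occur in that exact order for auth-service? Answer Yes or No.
Yes

To verify sequence order:

1. Find all events in sequence RESPONSE → REQUEST for auth-service
2. Extract their timestamps
3. Check if timestamps are in ascending order
4. Result: Yes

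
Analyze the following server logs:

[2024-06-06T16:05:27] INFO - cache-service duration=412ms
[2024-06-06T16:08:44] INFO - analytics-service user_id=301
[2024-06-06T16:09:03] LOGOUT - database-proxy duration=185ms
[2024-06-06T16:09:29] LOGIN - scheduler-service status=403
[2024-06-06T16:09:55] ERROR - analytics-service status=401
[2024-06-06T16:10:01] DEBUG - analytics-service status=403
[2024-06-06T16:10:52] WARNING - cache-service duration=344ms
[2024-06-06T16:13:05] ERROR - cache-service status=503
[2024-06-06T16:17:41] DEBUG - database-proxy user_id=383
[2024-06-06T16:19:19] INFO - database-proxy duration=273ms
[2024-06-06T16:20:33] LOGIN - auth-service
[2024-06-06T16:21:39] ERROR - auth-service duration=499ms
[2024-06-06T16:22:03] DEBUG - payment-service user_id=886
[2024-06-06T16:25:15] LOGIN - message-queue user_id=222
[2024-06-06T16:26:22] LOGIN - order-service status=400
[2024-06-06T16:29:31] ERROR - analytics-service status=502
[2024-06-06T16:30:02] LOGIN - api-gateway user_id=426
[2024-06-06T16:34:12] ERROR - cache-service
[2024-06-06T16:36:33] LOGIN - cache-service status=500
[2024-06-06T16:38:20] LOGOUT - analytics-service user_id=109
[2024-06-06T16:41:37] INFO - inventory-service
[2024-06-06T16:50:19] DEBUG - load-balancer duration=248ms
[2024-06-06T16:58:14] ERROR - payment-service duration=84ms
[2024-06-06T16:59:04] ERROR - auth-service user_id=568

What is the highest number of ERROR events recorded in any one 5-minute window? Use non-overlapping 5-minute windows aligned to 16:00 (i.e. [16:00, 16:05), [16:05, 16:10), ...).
2

To find the burst window:

1. Divide the log period into non-overlapping 5-minute windows starting at 16:00
2. Count ERROR events in each window
3. Find the window with maximum count
4. Maximum events in a window: 2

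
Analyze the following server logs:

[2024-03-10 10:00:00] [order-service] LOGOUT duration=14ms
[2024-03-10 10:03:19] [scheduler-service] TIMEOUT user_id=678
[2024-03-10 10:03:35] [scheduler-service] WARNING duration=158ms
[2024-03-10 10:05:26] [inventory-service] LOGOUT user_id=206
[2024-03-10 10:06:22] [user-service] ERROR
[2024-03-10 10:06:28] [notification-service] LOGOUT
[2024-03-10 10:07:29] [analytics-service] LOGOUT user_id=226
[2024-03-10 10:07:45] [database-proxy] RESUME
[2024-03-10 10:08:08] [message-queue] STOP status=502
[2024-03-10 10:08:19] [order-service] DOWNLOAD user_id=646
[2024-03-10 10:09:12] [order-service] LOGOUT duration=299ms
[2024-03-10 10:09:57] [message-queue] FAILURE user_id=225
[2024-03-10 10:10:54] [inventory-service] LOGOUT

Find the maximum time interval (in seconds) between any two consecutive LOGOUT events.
326

To find the longest gap:

1. Extract all LOGOUT events in chronological order
2. Calculate time differences between consecutive events
3. Find the maximum difference
4. Longest gap: 326 seconds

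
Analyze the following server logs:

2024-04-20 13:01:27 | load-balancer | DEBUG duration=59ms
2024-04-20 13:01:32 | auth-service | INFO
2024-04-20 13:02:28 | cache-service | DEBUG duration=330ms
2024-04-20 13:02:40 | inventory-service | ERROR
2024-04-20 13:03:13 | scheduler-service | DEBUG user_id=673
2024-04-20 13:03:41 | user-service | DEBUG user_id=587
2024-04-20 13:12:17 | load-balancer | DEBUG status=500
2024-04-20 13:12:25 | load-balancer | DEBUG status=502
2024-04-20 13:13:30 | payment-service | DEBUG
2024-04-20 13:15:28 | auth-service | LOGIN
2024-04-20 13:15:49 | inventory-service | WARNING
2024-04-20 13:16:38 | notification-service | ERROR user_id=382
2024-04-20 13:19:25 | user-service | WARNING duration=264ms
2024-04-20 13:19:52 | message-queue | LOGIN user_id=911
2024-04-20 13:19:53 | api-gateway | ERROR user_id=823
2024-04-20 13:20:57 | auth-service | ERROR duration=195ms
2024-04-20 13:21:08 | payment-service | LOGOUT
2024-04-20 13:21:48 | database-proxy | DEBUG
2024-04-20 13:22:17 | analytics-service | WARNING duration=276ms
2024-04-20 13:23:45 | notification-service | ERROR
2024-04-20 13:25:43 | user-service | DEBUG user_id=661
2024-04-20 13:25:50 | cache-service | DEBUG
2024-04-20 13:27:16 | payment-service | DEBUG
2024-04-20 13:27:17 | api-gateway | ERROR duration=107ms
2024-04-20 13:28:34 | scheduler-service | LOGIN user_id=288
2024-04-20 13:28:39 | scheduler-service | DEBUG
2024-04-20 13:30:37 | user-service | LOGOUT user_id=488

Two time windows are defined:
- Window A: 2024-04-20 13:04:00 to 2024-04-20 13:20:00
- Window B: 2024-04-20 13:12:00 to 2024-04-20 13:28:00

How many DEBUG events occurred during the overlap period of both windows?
3

To find overlap events:

1. Window A: 2024-04-20 13:04:00 to 2024-04-20 13:20:00
2. Window B: 2024-04-20 13:12:00 to 2024-04-20 13:28:00
3. Overlap period: 2024-04-20 13:12:00 to 2024-04-20 13:20:00
4. Count DEBUG events in overlap: 3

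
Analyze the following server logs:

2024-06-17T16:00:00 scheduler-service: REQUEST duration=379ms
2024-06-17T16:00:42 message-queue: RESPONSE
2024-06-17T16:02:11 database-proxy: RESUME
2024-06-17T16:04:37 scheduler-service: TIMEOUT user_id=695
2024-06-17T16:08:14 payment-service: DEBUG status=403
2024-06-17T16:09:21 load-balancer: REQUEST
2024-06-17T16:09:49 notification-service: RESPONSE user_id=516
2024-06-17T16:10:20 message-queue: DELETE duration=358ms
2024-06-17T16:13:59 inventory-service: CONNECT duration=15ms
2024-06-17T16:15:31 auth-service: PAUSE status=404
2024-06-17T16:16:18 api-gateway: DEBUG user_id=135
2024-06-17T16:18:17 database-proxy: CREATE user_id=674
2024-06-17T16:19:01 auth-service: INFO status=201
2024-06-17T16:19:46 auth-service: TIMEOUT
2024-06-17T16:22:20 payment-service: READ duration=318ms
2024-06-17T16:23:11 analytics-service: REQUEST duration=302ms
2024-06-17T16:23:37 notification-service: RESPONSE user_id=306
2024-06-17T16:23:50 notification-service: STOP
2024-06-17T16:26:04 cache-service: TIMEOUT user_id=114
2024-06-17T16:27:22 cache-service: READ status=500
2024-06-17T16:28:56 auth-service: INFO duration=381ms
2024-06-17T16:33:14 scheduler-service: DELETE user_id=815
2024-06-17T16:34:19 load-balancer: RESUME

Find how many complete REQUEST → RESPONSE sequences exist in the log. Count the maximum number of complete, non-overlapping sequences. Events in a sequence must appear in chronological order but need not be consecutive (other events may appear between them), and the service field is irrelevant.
3

To count sequences:

1. Look for pattern: REQUEST → RESPONSE
2. Greedily scan the log in chronological order, matching each sequence element in turn (ignoring service)
3. Each time the full pattern completes, increment the count and restart matching from the next event
4. Complete non-overlapping sequences found: 3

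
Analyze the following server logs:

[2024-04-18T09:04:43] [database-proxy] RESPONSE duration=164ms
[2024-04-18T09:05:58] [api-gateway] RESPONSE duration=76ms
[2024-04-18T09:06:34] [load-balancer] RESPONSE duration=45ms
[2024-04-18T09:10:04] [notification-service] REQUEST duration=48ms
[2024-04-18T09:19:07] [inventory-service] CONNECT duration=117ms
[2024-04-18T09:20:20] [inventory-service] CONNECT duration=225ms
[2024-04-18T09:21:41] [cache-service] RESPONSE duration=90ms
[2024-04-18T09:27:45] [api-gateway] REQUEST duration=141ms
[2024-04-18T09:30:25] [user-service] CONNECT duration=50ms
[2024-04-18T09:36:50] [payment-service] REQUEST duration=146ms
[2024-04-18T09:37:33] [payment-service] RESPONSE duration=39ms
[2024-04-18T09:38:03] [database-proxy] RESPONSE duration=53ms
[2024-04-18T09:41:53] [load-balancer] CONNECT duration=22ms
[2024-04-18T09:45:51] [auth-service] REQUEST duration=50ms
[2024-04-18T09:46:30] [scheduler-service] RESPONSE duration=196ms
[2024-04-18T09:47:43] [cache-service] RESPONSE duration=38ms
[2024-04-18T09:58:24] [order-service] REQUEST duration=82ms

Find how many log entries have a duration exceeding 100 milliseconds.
6

To count timeouts:

1. Threshold: 100ms
2. Extract duration from each log entry
3. Count entries where duration > 100
4. Timeout count: 6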